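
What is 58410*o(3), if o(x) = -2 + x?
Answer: 58410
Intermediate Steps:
58410*o(3) = 58410*(-2 + 3) = 58410*1 = 58410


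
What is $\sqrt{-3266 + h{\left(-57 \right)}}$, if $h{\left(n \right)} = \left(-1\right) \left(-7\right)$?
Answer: $i \sqrt{3259} \approx 57.088 i$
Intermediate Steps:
$h{\left(n \right)} = 7$
$\sqrt{-3266 + h{\left(-57 \right)}} = \sqrt{-3266 + 7} = \sqrt{-3259} = i \sqrt{3259}$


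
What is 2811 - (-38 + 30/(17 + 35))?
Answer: 74059/26 ≈ 2848.4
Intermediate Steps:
2811 - (-38 + 30/(17 + 35)) = 2811 - (-38 + 30/52) = 2811 - (-38 + 30*(1/52)) = 2811 - (-38 + 15/26) = 2811 - 1*(-973/26) = 2811 + 973/26 = 74059/26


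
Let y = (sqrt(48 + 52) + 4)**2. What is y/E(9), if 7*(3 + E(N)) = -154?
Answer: -196/25 ≈ -7.8400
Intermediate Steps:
E(N) = -25 (E(N) = -3 + (1/7)*(-154) = -3 - 22 = -25)
y = 196 (y = (sqrt(100) + 4)**2 = (10 + 4)**2 = 14**2 = 196)
y/E(9) = 196/(-25) = 196*(-1/25) = -196/25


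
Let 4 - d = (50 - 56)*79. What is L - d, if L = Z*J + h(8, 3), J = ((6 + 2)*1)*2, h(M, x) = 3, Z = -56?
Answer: -1371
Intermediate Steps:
J = 16 (J = (8*1)*2 = 8*2 = 16)
d = 478 (d = 4 - (50 - 56)*79 = 4 - (-6)*79 = 4 - 1*(-474) = 4 + 474 = 478)
L = -893 (L = -56*16 + 3 = -896 + 3 = -893)
L - d = -893 - 1*478 = -893 - 478 = -1371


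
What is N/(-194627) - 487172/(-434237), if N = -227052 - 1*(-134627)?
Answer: 134951179569/84514244599 ≈ 1.5968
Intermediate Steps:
N = -92425 (N = -227052 + 134627 = -92425)
N/(-194627) - 487172/(-434237) = -92425/(-194627) - 487172/(-434237) = -92425*(-1/194627) - 487172*(-1/434237) = 92425/194627 + 487172/434237 = 134951179569/84514244599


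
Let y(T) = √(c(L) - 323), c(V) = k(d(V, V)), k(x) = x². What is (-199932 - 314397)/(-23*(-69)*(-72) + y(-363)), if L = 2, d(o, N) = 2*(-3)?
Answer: 58769288856/13056261983 + 514329*I*√287/13056261983 ≈ 4.5012 + 0.00066736*I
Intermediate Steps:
d(o, N) = -6
c(V) = 36 (c(V) = (-6)² = 36)
y(T) = I*√287 (y(T) = √(36 - 323) = √(-287) = I*√287)
(-199932 - 314397)/(-23*(-69)*(-72) + y(-363)) = (-199932 - 314397)/(-23*(-69)*(-72) + I*√287) = -514329/(1587*(-72) + I*√287) = -514329/(-114264 + I*√287)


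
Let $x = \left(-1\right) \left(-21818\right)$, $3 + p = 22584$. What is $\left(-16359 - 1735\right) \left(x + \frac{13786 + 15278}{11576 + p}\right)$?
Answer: $- \frac{13484851870060}{34157} \approx -3.9479 \cdot 10^{8}$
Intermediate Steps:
$p = 22581$ ($p = -3 + 22584 = 22581$)
$x = 21818$
$\left(-16359 - 1735\right) \left(x + \frac{13786 + 15278}{11576 + p}\right) = \left(-16359 - 1735\right) \left(21818 + \frac{13786 + 15278}{11576 + 22581}\right) = - 18094 \left(21818 + \frac{29064}{34157}\right) = \left(-18094\right) \frac{745266490}{34157} = - \frac{13484851870060}{34157}$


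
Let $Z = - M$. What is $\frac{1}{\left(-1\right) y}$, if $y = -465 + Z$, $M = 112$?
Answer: $\frac{1}{577} \approx 0.0017331$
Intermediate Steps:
$Z = -112$ ($Z = \left(-1\right) 112 = -112$)
$y = -577$ ($y = -465 - 112 = -577$)
$\frac{1}{\left(-1\right) y} = \frac{1}{\left(-1\right) \left(-577\right)} = \frac{1}{577}$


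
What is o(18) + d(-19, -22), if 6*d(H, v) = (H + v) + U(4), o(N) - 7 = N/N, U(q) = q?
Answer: 11/6 ≈ 1.8333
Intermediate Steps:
o(N) = 8 (o(N) = 7 + N/N = 7 + 1 = 8)
d(H, v) = ⅔ + H/6 + v/6 (d(H, v) = ((H + v) + 4)/6 = (4 + H + v)/6 = ⅔ + H/6 + v/6)
o(18) + d(-19, -22) = 8 + (⅔ + (⅙)*(-19) + (⅙)*(-22)) = 8 + (⅔ - 19/6 - 11/3) = 8 - 37/6 = 11/6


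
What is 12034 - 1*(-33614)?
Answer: 45648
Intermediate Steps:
12034 - 1*(-33614) = 12034 + 33614 = 45648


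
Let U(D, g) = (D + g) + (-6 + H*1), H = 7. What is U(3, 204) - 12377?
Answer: -12169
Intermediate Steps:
U(D, g) = 1 + D + g (U(D, g) = (D + g) + (-6 + 7*1) = (D + g) + (-6 + 7) = (D + g) + 1 = 1 + D + g)
U(3, 204) - 12377 = (1 + 3 + 204) - 12377 = 208 - 12377 = -12169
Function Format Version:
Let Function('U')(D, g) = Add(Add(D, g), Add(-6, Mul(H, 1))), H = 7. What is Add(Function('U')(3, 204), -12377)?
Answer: -12169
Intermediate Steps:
Function('U')(D, g) = Add(1, D, g) (Function('U')(D, g) = Add(Add(D, g), Add(-6, Mul(7, 1))) = Add(Add(D, g), Add(-6, 7)) = Add(Add(D, g), 1) = Add(1, D, g))
Add(Function('U')(3, 204), -12377) = Add(Add(1, 3, 204), -12377) = Add(208, -12377) = -12169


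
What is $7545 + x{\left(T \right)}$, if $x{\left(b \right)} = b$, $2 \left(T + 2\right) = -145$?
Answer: $\frac{14941}{2} \approx 7470.5$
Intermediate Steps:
$T = - \frac{149}{2}$ ($T = -2 + \frac{1}{2} \left(-145\right) = -2 - \frac{145}{2} = - \frac{149}{2} \approx -74.5$)
$7545 + x{\left(T \right)} = 7545 - \frac{149}{2} = \frac{14941}{2}$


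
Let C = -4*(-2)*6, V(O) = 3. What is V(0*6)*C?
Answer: 144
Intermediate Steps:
C = 48 (C = 8*6 = 48)
V(0*6)*C = 3*48 = 144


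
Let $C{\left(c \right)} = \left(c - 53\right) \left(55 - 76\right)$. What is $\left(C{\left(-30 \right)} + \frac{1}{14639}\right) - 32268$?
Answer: $- \frac{446855474}{14639} \approx -30525.0$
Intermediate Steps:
$C{\left(c \right)} = 1113 - 21 c$ ($C{\left(c \right)} = \left(-53 + c\right) \left(-21\right) = 1113 - 21 c$)
$\left(C{\left(-30 \right)} + \frac{1}{14639}\right) - 32268 = \left(\left(1113 - -630\right) + \frac{1}{14639}\right) - 32268 = \left(\left(1113 + 630\right) + \frac{1}{14639}\right) - 32268 = \left(1743 + \frac{1}{14639}\right) - 32268 = \frac{25515778}{14639} - 32268 = - \frac{446855474}{14639}$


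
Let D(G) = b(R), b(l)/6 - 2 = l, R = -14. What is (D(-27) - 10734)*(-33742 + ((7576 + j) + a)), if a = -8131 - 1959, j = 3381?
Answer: 355247250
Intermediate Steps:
b(l) = 12 + 6*l
a = -10090
D(G) = -72 (D(G) = 12 + 6*(-14) = 12 - 84 = -72)
(D(-27) - 10734)*(-33742 + ((7576 + j) + a)) = (-72 - 10734)*(-33742 + ((7576 + 3381) - 10090)) = -10806*(-33742 + (10957 - 10090)) = -10806*(-33742 + 867) = -10806*(-32875) = 355247250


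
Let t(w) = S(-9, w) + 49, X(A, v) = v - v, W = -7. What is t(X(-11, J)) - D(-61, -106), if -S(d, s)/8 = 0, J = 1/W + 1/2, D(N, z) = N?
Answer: 110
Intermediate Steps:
J = 5/14 (J = 1/(-7) + 1/2 = 1*(-⅐) + 1*(½) = -⅐ + ½ = 5/14 ≈ 0.35714)
X(A, v) = 0
S(d, s) = 0 (S(d, s) = -8*0 = 0)
t(w) = 49 (t(w) = 0 + 49 = 49)
t(X(-11, J)) - D(-61, -106) = 49 - 1*(-61) = 49 + 61 = 110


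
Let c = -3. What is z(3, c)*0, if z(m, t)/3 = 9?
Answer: 0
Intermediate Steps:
z(m, t) = 27 (z(m, t) = 3*9 = 27)
z(3, c)*0 = 27*0 = 0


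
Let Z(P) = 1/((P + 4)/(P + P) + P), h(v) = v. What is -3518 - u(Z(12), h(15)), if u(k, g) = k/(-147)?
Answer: -6550515/1862 ≈ -3518.0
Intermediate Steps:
Z(P) = 1/(P + (4 + P)/(2*P)) (Z(P) = 1/((4 + P)/((2*P)) + P) = 1/((4 + P)*(1/(2*P)) + P) = 1/((4 + P)/(2*P) + P) = 1/(P + (4 + P)/(2*P)))
u(k, g) = -k/147 (u(k, g) = k*(-1/147) = -k/147)
-3518 - u(Z(12), h(15)) = -3518 - (-1)*2*12/(4 + 12 + 2*12**2)/147 = -3518 - (-1)*2*12/(4 + 12 + 2*144)/147 = -3518 - (-1)*2*12/(4 + 12 + 288)/147 = -3518 - (-1)*2*12/304/147 = -3518 - (-1)*2*12*(1/304)/147 = -3518 - (-1)*3/(147*38) = -3518 - 1*(-1/1862) = -3518 + 1/1862 = -6550515/1862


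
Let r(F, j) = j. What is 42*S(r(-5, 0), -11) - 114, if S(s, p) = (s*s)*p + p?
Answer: -576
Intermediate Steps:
S(s, p) = p + p*s**2 (S(s, p) = s**2*p + p = p*s**2 + p = p + p*s**2)
42*S(r(-5, 0), -11) - 114 = 42*(-11*(1 + 0**2)) - 114 = 42*(-11*(1 + 0)) - 114 = 42*(-11*1) - 114 = 42*(-11) - 114 = -462 - 114 = -576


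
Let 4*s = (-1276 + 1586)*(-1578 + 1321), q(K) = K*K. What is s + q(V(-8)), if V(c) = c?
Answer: -39707/2 ≈ -19854.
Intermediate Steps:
q(K) = K²
s = -39835/2 (s = ((-1276 + 1586)*(-1578 + 1321))/4 = (310*(-257))/4 = (¼)*(-79670) = -39835/2 ≈ -19918.)
s + q(V(-8)) = -39835/2 + (-8)² = -39835/2 + 64 = -39707/2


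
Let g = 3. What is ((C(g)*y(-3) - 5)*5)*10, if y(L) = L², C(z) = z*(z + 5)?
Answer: 10550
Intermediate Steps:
C(z) = z*(5 + z)
((C(g)*y(-3) - 5)*5)*10 = (((3*(5 + 3))*(-3)² - 5)*5)*10 = (((3*8)*9 - 5)*5)*10 = ((24*9 - 5)*5)*10 = ((216 - 5)*5)*10 = (211*5)*10 = 1055*10 = 10550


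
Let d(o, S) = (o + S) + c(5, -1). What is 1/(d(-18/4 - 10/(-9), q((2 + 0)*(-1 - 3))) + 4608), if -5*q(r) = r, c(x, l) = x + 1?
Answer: 90/415099 ≈ 0.00021682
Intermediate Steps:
c(x, l) = 1 + x
q(r) = -r/5
d(o, S) = 6 + S + o (d(o, S) = (o + S) + (1 + 5) = (S + o) + 6 = 6 + S + o)
1/(d(-18/4 - 10/(-9), q((2 + 0)*(-1 - 3))) + 4608) = 1/((6 - (2 + 0)*(-1 - 3)/5 + (-18/4 - 10/(-9))) + 4608) = 1/((6 - 2*(-4)/5 + (-18*¼ - 10*(-⅑))) + 4608) = 1/((6 - ⅕*(-8) + (-9/2 + 10/9)) + 4608) = 1/((6 + 8/5 - 61/18) + 4608) = 1/(379/90 + 4608) = 1/(415099/90) = 90/415099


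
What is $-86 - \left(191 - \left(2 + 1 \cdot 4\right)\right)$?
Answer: $-271$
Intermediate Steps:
$-86 - \left(191 - \left(2 + 1 \cdot 4\right)\right) = -86 - \left(191 - \left(2 + 4\right)\right) = -86 - \left(191 - 6\right) = -86 - 185 = -271$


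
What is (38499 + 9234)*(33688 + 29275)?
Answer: 3005412879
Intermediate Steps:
(38499 + 9234)*(33688 + 29275) = 47733*62963 = 3005412879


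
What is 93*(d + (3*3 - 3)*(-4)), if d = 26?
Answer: 186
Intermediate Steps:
93*(d + (3*3 - 3)*(-4)) = 93*(26 + (3*3 - 3)*(-4)) = 93*(26 + (9 - 3)*(-4)) = 93*(26 + 6*(-4)) = 93*(26 - 24) = 93*2 = 186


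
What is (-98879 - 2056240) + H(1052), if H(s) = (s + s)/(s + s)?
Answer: -2155118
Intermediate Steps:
H(s) = 1 (H(s) = (2*s)/((2*s)) = (2*s)*(1/(2*s)) = 1)
(-98879 - 2056240) + H(1052) = (-98879 - 2056240) + 1 = -2155119 + 1 = -2155118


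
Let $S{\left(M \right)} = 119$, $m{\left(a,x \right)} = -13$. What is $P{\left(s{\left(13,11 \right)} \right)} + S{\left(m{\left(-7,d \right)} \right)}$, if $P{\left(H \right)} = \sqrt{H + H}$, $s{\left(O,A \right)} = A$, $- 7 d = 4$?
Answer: $119 + \sqrt{22} \approx 123.69$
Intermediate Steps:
$d = - \frac{4}{7}$ ($d = \left(- \frac{1}{7}\right) 4 = - \frac{4}{7} \approx -0.57143$)
$P{\left(H \right)} = \sqrt{2} \sqrt{H}$ ($P{\left(H \right)} = \sqrt{2 H} = \sqrt{2} \sqrt{H}$)
$P{\left(s{\left(13,11 \right)} \right)} + S{\left(m{\left(-7,d \right)} \right)} = \sqrt{2} \sqrt{11} + 119 = \sqrt{22} + 119 = 119 + \sqrt{22}$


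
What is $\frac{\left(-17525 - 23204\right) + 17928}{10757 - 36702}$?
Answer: $\frac{22801}{25945} \approx 0.87882$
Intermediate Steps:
$\frac{\left(-17525 - 23204\right) + 17928}{10757 - 36702} = \frac{-40729 + 17928}{-25945} = \left(-22801\right) \left(- \frac{1}{25945}\right) = \frac{22801}{25945}$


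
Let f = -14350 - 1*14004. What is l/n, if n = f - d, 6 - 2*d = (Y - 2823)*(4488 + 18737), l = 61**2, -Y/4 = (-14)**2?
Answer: -7442/83829289 ≈ -8.8776e-5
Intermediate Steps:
Y = -784 (Y = -4*(-14)**2 = -4*196 = -784)
l = 3721
f = -28354 (f = -14350 - 14004 = -28354)
d = 83772581/2 (d = 3 - (-784 - 2823)*(4488 + 18737)/2 = 3 - (-3607)*23225/2 = 3 - 1/2*(-83772575) = 3 + 83772575/2 = 83772581/2 ≈ 4.1886e+7)
n = -83829289/2 (n = -28354 - 1*83772581/2 = -28354 - 83772581/2 = -83829289/2 ≈ -4.1915e+7)
l/n = 3721/(-83829289/2) = 3721*(-2/83829289) = -7442/83829289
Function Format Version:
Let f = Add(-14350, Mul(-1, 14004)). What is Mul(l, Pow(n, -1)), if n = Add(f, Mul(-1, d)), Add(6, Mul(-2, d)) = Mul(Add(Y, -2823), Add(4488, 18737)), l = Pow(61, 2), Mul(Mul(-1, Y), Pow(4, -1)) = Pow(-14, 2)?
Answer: Rational(-7442, 83829289) ≈ -8.8776e-5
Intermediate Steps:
Y = -784 (Y = Mul(-4, Pow(-14, 2)) = Mul(-4, 196) = -784)
l = 3721
f = -28354 (f = Add(-14350, -14004) = -28354)
d = Rational(83772581, 2) (d = Add(3, Mul(Rational(-1, 2), Mul(Add(-784, -2823), Add(4488, 18737)))) = Add(3, Mul(Rational(-1, 2), Mul(-3607, 23225))) = Add(3, Mul(Rational(-1, 2), -83772575)) = Add(3, Rational(83772575, 2)) = Rational(83772581, 2) ≈ 4.1886e+7)
n = Rational(-83829289, 2) (n = Add(-28354, Mul(-1, Rational(83772581, 2))) = Add(-28354, Rational(-83772581, 2)) = Rational(-83829289, 2) ≈ -4.1915e+7)
Mul(l, Pow(n, -1)) = Mul(3721, Pow(Rational(-83829289, 2), -1)) = Mul(3721, Rational(-2, 83829289)) = Rational(-7442, 83829289)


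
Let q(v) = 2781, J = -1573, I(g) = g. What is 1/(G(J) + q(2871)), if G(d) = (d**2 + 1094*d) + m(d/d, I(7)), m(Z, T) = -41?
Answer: 1/756207 ≈ 1.3224e-6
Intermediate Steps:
G(d) = -41 + d**2 + 1094*d (G(d) = (d**2 + 1094*d) - 41 = -41 + d**2 + 1094*d)
1/(G(J) + q(2871)) = 1/((-41 + (-1573)**2 + 1094*(-1573)) + 2781) = 1/((-41 + 2474329 - 1720862) + 2781) = 1/(753426 + 2781) = 1/756207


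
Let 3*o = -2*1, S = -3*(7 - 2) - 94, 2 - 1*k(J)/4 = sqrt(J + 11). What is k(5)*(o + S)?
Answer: 2632/3 ≈ 877.33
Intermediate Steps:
k(J) = 8 - 4*sqrt(11 + J) (k(J) = 8 - 4*sqrt(J + 11) = 8 - 4*sqrt(11 + J))
S = -109 (S = -3*5 - 94 = -15 - 94 = -109)
o = -2/3 (o = (-2*1)/3 = (1/3)*(-2) = -2/3 ≈ -0.66667)
k(5)*(o + S) = (8 - 4*sqrt(11 + 5))*(-2/3 - 109) = (8 - 4*sqrt(16))*(-329/3) = (8 - 4*4)*(-329/3) = (8 - 16)*(-329/3) = -8*(-329/3) = 2632/3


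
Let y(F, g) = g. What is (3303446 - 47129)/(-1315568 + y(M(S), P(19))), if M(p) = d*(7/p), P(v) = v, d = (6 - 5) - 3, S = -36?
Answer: -3256317/1315549 ≈ -2.4753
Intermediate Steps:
d = -2 (d = 1 - 3 = -2)
M(p) = -14/p
(3303446 - 47129)/(-1315568 + y(M(S), P(19))) = (3303446 - 47129)/(-1315568 + 19) = 3256317/(-1315549) = 3256317*(-1/1315549) = -3256317/1315549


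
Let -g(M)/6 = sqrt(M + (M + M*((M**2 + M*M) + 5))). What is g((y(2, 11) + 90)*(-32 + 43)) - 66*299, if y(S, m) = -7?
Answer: -19734 - 6*sqrt(1522103385) ≈ -2.5382e+5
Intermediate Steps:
g(M) = -6*sqrt(2*M + M*(5 + 2*M**2)) (g(M) = -6*sqrt(M + (M + M*((M**2 + M*M) + 5))) = -6*sqrt(M + (M + M*((M**2 + M**2) + 5))) = -6*sqrt(M + (M + M*(2*M**2 + 5))) = -6*sqrt(M + (M + M*(5 + 2*M**2))) = -6*sqrt(2*M + M*(5 + 2*M**2)))
g((y(2, 11) + 90)*(-32 + 43)) - 66*299 = -6*sqrt(7 + 2*((-7 + 90)*(-32 + 43))**2)*(sqrt(-32 + 43)*sqrt(-7 + 90)) - 66*299 = -6*sqrt(913)*sqrt(7 + 2*(83*11)**2) - 1*19734 = -6*sqrt(913)*sqrt(7 + 2*913**2) - 19734 = -6*sqrt(913)*sqrt(7 + 2*833569) - 19734 = -6*sqrt(913)*sqrt(7 + 1667138) - 19734 = -6*sqrt(1522103385) - 19734 = -19734 - 6*sqrt(1522103385)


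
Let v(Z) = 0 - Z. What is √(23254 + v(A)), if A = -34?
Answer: 2*√5822 ≈ 152.60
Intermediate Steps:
v(Z) = -Z
√(23254 + v(A)) = √(23254 - 1*(-34)) = √(23254 + 34) = √23288 = 2*√5822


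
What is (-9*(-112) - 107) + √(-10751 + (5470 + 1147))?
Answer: 901 + I*√4134 ≈ 901.0 + 64.296*I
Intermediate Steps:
(-9*(-112) - 107) + √(-10751 + (5470 + 1147)) = (1008 - 107) + √(-10751 + 6617) = 901 + √(-4134) = 901 + I*√4134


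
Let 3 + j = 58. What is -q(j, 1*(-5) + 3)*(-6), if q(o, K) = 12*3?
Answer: 216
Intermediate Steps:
j = 55 (j = -3 + 58 = 55)
q(o, K) = 36
-q(j, 1*(-5) + 3)*(-6) = -36*(-6) = -1*(-216) = 216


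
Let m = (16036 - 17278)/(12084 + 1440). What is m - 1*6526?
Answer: -639557/98 ≈ -6526.1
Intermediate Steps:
m = -9/98 (m = -1242/13524 = -1242*1/13524 = -9/98 ≈ -0.091837)
m - 1*6526 = -9/98 - 1*6526 = -9/98 - 6526 = -639557/98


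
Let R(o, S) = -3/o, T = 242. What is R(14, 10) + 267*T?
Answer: 904593/14 ≈ 64614.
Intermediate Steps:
R(14, 10) + 267*T = -3/14 + 267*242 = -3*1/14 + 64614 = -3/14 + 64614 = 904593/14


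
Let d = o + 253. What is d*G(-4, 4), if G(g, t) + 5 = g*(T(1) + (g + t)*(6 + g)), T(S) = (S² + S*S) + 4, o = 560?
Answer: -23577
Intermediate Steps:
d = 813 (d = 560 + 253 = 813)
T(S) = 4 + 2*S² (T(S) = (S² + S²) + 4 = 2*S² + 4 = 4 + 2*S²)
G(g, t) = -5 + g*(6 + (6 + g)*(g + t)) (G(g, t) = -5 + g*((4 + 2*1²) + (g + t)*(6 + g)) = -5 + g*((4 + 2*1) + (6 + g)*(g + t)) = -5 + g*((4 + 2) + (6 + g)*(g + t)) = -5 + g*(6 + (6 + g)*(g + t)))
d*G(-4, 4) = 813*(-5 + (-4)³ + 6*(-4) + 6*(-4)² + 4*(-4)² + 6*(-4)*4) = 813*(-5 - 64 - 24 + 6*16 + 4*16 - 96) = 813*(-5 - 64 - 24 + 96 + 64 - 96) = 813*(-29) = -23577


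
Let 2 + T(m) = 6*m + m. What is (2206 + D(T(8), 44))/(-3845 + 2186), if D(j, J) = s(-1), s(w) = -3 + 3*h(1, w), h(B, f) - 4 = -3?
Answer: -2206/1659 ≈ -1.3297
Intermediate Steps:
h(B, f) = 1 (h(B, f) = 4 - 3 = 1)
s(w) = 0 (s(w) = -3 + 3*1 = -3 + 3 = 0)
T(m) = -2 + 7*m (T(m) = -2 + (6*m + m) = -2 + 7*m)
D(j, J) = 0
(2206 + D(T(8), 44))/(-3845 + 2186) = (2206 + 0)/(-3845 + 2186) = 2206/(-1659) = 2206*(-1/1659) = -2206/1659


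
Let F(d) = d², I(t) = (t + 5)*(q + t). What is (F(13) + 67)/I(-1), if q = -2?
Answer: -59/3 ≈ -19.667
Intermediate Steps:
I(t) = (-2 + t)*(5 + t) (I(t) = (t + 5)*(-2 + t) = (5 + t)*(-2 + t) = (-2 + t)*(5 + t))
(F(13) + 67)/I(-1) = (13² + 67)/(-10 + (-1)² + 3*(-1)) = (169 + 67)/(-10 + 1 - 3) = 236/(-12) = -1/12*236 = -59/3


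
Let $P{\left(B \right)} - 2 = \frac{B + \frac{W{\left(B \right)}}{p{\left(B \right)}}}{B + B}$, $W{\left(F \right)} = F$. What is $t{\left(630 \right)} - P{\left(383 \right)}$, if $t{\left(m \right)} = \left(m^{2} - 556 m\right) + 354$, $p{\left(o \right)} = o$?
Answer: $\frac{17990084}{383} \approx 46972.0$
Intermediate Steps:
$t{\left(m \right)} = 354 + m^{2} - 556 m$
$P{\left(B \right)} = 2 + \frac{1 + B}{2 B}$ ($P{\left(B \right)} = 2 + \frac{B + \frac{B}{B}}{B + B} = 2 + \frac{B + 1}{2 B} = 2 + \left(1 + B\right) \frac{1}{2 B} = 2 + \frac{1 + B}{2 B}$)
$t{\left(630 \right)} - P{\left(383 \right)} = \left(354 + 630^{2} - 350280\right) - \frac{1 + 5 \cdot 383}{2 \cdot 383} = \left(354 + 396900 - 350280\right) - \frac{1}{2} \cdot \frac{1}{383} \left(1 + 1915\right) = 46974 - \frac{1}{2} \cdot \frac{1}{383} \cdot 1916 = 46974 - \frac{958}{383} = \frac{17990084}{383}$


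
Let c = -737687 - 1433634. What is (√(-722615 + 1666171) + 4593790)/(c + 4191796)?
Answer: 918758/404095 + 2*√235889/2020475 ≈ 2.2741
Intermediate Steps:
c = -2171321
(√(-722615 + 1666171) + 4593790)/(c + 4191796) = (√(-722615 + 1666171) + 4593790)/(-2171321 + 4191796) = (√943556 + 4593790)/2020475 = (2*√235889 + 4593790)*(1/2020475) = (4593790 + 2*√235889)*(1/2020475) = 918758/404095 + 2*√235889/2020475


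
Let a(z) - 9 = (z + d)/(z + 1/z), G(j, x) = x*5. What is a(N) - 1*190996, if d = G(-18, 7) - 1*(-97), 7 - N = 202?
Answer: -7262459377/38026 ≈ -1.9099e+5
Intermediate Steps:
G(j, x) = 5*x
N = -195 (N = 7 - 1*202 = 7 - 202 = -195)
d = 132 (d = 5*7 - 1*(-97) = 35 + 97 = 132)
a(z) = 9 + (132 + z)/(z + 1/z) (a(z) = 9 + (z + 132)/(z + 1/z) = 9 + (132 + z)/(z + 1/z))
a(N) - 1*190996 = (9 + 10*(-195)² + 132*(-195))/(1 + (-195)²) - 1*190996 = (9 + 10*38025 - 25740)/(1 + 38025) - 190996 = (9 + 380250 - 25740)/38026 - 190996 = (1/38026)*354519 - 190996 = 354519/38026 - 190996 = -7262459377/38026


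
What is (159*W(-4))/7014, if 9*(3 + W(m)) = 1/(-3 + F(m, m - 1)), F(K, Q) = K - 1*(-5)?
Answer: -2915/42084 ≈ -0.069266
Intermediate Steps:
F(K, Q) = 5 + K (F(K, Q) = K + 5 = 5 + K)
W(m) = -3 + 1/(9*(2 + m)) (W(m) = -3 + 1/(9*(-3 + (5 + m))) = -3 + 1/(9*(2 + m)))
(159*W(-4))/7014 = (159*((-53 - 27*(-4))/(9*(2 - 4))))/7014 = (159*((⅑)*(-53 + 108)/(-2)))*(1/7014) = (159*((⅑)*(-½)*55))*(1/7014) = (159*(-55/18))*(1/7014) = -2915/6*1/7014 = -2915/42084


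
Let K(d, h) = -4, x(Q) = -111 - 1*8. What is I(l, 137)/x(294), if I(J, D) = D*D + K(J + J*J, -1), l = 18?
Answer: -18765/119 ≈ -157.69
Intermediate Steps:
x(Q) = -119 (x(Q) = -111 - 8 = -119)
I(J, D) = -4 + D² (I(J, D) = D*D - 4 = D² - 4 = -4 + D²)
I(l, 137)/x(294) = (-4 + 137²)/(-119) = (-4 + 18769)*(-1/119) = 18765*(-1/119) = -18765/119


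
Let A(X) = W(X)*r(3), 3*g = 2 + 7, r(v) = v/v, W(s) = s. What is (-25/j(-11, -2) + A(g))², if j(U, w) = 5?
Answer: 4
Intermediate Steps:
r(v) = 1
g = 3 (g = (2 + 7)/3 = (⅓)*9 = 3)
A(X) = X (A(X) = X*1 = X)
(-25/j(-11, -2) + A(g))² = (-25/5 + 3)² = (-25*⅕ + 3)² = (-5 + 3)² = (-2)² = 4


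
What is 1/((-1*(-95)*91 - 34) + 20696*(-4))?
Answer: -1/74173 ≈ -1.3482e-5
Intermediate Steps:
1/((-1*(-95)*91 - 34) + 20696*(-4)) = 1/((95*91 - 34) - 82784) = 1/((8645 - 34) - 82784) = 1/(8611 - 82784) = 1/(-74173) = -1/74173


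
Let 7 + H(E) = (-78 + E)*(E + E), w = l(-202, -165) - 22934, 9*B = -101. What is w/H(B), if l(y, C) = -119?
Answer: -1867293/161639 ≈ -11.552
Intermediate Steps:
B = -101/9 (B = (⅑)*(-101) = -101/9 ≈ -11.222)
w = -23053 (w = -119 - 22934 = -23053)
H(E) = -7 + 2*E*(-78 + E) (H(E) = -7 + (-78 + E)*(E + E) = -7 + (-78 + E)*(2*E) = -7 + 2*E*(-78 + E))
w/H(B) = -23053/(-7 - 156*(-101/9) + 2*(-101/9)²) = -23053/(-7 + 5252/3 + 2*(10201/81)) = -23053/(-7 + 5252/3 + 20402/81) = -23053/161639/81 = -23053*81/161639 = -1867293/161639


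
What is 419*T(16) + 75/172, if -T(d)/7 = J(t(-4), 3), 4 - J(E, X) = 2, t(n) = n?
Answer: -1008877/172 ≈ -5865.6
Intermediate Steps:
J(E, X) = 2 (J(E, X) = 4 - 1*2 = 4 - 2 = 2)
T(d) = -14 (T(d) = -7*2 = -14)
419*T(16) + 75/172 = 419*(-14) + 75/172 = -5866 + 75*(1/172) = -5866 + 75/172 = -1008877/172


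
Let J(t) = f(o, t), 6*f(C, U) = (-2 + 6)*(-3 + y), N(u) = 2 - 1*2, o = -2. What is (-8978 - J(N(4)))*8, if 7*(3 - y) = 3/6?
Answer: -1508296/21 ≈ -71824.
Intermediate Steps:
N(u) = 0 (N(u) = 2 - 2 = 0)
y = 41/14 (y = 3 - 3/(7*6) = 3 - 1/7*1/2 = 3 - 1/14 = 41/14 ≈ 2.9286)
f(C, U) = -1/21 (f(C, U) = ((-2 + 6)*(-3 + 41/14))/6 = (4*(-1/14))/6 = (1/6)*(-2/7) = -1/21)
J(t) = -1/21
(-8978 - J(N(4)))*8 = (-8978 - 1*(-1/21))*8 = (-8978 + 1/21)*8 = -188537/21*8 = -1508296/21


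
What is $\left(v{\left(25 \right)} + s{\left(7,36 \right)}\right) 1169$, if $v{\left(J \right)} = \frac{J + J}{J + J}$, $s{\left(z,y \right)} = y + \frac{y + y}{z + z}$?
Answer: $49265$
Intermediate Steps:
$s{\left(z,y \right)} = y + \frac{y}{z}$ ($s{\left(z,y \right)} = y + \frac{2 y}{2 z} = y + 2 y \frac{1}{2 z} = y + \frac{y}{z}$)
$v{\left(J \right)} = 1$ ($v{\left(J \right)} = \frac{2 J}{2 J} = 2 J \frac{1}{2 J} = 1$)
$\left(v{\left(25 \right)} + s{\left(7,36 \right)}\right) 1169 = \left(1 + \left(36 + \frac{36}{7}\right)\right) 1169 = \left(1 + \frac{288}{7}\right) 1169 = \frac{295}{7} \cdot 1169 = 49265$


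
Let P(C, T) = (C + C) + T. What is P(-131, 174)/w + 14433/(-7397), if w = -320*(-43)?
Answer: -24906127/12722840 ≈ -1.9576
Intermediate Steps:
P(C, T) = T + 2*C (P(C, T) = 2*C + T = T + 2*C)
w = 13760
P(-131, 174)/w + 14433/(-7397) = (174 + 2*(-131))/13760 + 14433/(-7397) = (174 - 262)*(1/13760) + 14433*(-1/7397) = -88*1/13760 - 14433/7397 = -11/1720 - 14433/7397 = -24906127/12722840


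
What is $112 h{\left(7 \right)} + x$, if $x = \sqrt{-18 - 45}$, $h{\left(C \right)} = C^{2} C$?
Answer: $38416 + 3 i \sqrt{7} \approx 38416.0 + 7.9373 i$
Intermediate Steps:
$h{\left(C \right)} = C^{3}$
$x = 3 i \sqrt{7}$ ($x = \sqrt{-63} = 3 i \sqrt{7} \approx 7.9373 i$)
$112 h{\left(7 \right)} + x = 112 \cdot 7^{3} + 3 i \sqrt{7} = 112 \cdot 343 + 3 i \sqrt{7} = 38416 + 3 i \sqrt{7}$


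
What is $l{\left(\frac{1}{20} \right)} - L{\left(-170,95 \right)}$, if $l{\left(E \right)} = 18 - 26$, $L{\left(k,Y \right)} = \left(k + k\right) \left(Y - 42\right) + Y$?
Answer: $17917$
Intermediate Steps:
$L{\left(k,Y \right)} = Y + 2 k \left(-42 + Y\right)$ ($L{\left(k,Y \right)} = 2 k \left(-42 + Y\right) + Y = Y + 2 k \left(-42 + Y\right)$)
$l{\left(E \right)} = -8$ ($l{\left(E \right)} = 18 - 26 = -8$)
$l{\left(\frac{1}{20} \right)} - L{\left(-170,95 \right)} = -8 - \left(95 - -14280 + 2 \cdot 95 \left(-170\right)\right) = -8 - \left(95 + 14280 - 32300\right) = -8 - -17925 = -8 + 17925 = 17917$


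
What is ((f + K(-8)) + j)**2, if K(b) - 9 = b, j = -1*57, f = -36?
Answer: 8464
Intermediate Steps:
j = -57
K(b) = 9 + b
((f + K(-8)) + j)**2 = ((-36 + (9 - 8)) - 57)**2 = ((-36 + 1) - 57)**2 = (-35 - 57)**2 = (-92)**2 = 8464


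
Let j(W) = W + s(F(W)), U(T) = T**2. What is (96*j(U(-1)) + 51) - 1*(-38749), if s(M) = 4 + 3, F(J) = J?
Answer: 39568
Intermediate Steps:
s(M) = 7
j(W) = 7 + W (j(W) = W + 7 = 7 + W)
(96*j(U(-1)) + 51) - 1*(-38749) = (96*(7 + (-1)**2) + 51) - 1*(-38749) = (96*(7 + 1) + 51) + 38749 = (96*8 + 51) + 38749 = (768 + 51) + 38749 = 819 + 38749 = 39568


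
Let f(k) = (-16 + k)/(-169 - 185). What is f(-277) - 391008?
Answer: -138416539/354 ≈ -3.9101e+5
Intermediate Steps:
f(k) = 8/177 - k/354 (f(k) = (-16 + k)/(-354) = (-16 + k)*(-1/354) = 8/177 - k/354)
f(-277) - 391008 = (8/177 - 1/354*(-277)) - 391008 = (8/177 + 277/354) - 391008 = 293/354 - 391008 = -138416539/354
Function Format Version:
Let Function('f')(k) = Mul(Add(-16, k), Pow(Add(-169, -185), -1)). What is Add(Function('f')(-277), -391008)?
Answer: Rational(-138416539, 354) ≈ -3.9101e+5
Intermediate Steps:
Function('f')(k) = Add(Rational(8, 177), Mul(Rational(-1, 354), k)) (Function('f')(k) = Mul(Add(-16, k), Pow(-354, -1)) = Mul(Add(-16, k), Rational(-1, 354)) = Add(Rational(8, 177), Mul(Rational(-1, 354), k)))
Add(Function('f')(-277), -391008) = Add(Add(Rational(8, 177), Mul(Rational(-1, 354), -277)), -391008) = Add(Add(Rational(8, 177), Rational(277, 354)), -391008) = Add(Rational(293, 354), -391008) = Rational(-138416539, 354)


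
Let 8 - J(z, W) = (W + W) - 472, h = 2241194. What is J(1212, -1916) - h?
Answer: -2236882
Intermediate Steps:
J(z, W) = 480 - 2*W (J(z, W) = 8 - ((W + W) - 472) = 8 - (2*W - 472) = 8 - (-472 + 2*W) = 8 + (472 - 2*W) = 480 - 2*W)
J(1212, -1916) - h = (480 - 2*(-1916)) - 1*2241194 = (480 + 3832) - 2241194 = 4312 - 2241194 = -2236882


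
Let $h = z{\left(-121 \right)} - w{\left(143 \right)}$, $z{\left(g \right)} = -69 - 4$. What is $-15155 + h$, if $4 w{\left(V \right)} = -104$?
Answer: $-15202$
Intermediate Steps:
$z{\left(g \right)} = -73$
$w{\left(V \right)} = -26$ ($w{\left(V \right)} = \frac{1}{4} \left(-104\right) = -26$)
$h = -47$ ($h = -73 - -26 = -73 + 26 = -47$)
$-15155 + h = -15155 - 47 = -15202$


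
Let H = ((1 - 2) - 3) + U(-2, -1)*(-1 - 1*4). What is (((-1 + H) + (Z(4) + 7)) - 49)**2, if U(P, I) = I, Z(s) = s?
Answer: 1444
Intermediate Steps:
H = 1 (H = ((1 - 2) - 3) - (-1 - 1*4) = (-1 - 3) - (-1 - 4) = -4 - 1*(-5) = -4 + 5 = 1)
(((-1 + H) + (Z(4) + 7)) - 49)**2 = (((-1 + 1) + (4 + 7)) - 49)**2 = ((0 + 11) - 49)**2 = (11 - 49)**2 = (-38)**2 = 1444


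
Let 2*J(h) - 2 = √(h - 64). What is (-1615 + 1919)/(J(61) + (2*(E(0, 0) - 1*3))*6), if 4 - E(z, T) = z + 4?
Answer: -42560/4903 - 608*I*√3/4903 ≈ -8.6804 - 0.21478*I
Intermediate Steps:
E(z, T) = -z (E(z, T) = 4 - (z + 4) = 4 - (4 + z) = 4 + (-4 - z) = -z)
J(h) = 1 + √(-64 + h)/2 (J(h) = 1 + √(h - 64)/2 = 1 + √(-64 + h)/2)
(-1615 + 1919)/(J(61) + (2*(E(0, 0) - 1*3))*6) = (-1615 + 1919)/((1 + √(-64 + 61)/2) + (2*(-1*0 - 1*3))*6) = 304/((1 + √(-3)/2) + (2*(0 - 3))*6) = 304/((1 + (I*√3)/2) + (2*(-3))*6) = 304/((1 + I*√3/2) - 6*6) = 304/((1 + I*√3/2) - 36) = 304/(-35 + I*√3/2)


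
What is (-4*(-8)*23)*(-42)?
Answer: -30912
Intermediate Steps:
(-4*(-8)*23)*(-42) = (32*23)*(-42) = 736*(-42) = -30912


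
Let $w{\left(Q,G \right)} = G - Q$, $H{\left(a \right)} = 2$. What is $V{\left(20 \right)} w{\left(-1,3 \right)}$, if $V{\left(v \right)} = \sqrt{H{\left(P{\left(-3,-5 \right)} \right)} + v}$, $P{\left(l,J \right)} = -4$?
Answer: $4 \sqrt{22} \approx 18.762$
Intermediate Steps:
$V{\left(v \right)} = \sqrt{2 + v}$
$V{\left(20 \right)} w{\left(-1,3 \right)} = \sqrt{2 + 20} \left(3 - -1\right) = \sqrt{22} \left(3 + 1\right) = \sqrt{22} \cdot 4 = 4 \sqrt{22}$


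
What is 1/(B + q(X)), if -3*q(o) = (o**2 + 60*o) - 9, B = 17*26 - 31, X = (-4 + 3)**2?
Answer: 3/1181 ≈ 0.0025402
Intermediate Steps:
X = 1 (X = (-1)**2 = 1)
B = 411 (B = 442 - 31 = 411)
q(o) = 3 - 20*o - o**2/3 (q(o) = -((o**2 + 60*o) - 9)/3 = -(-9 + o**2 + 60*o)/3 = 3 - 20*o - o**2/3)
1/(B + q(X)) = 1/(411 + (3 - 20*1 - 1/3*1**2)) = 1/(411 + (3 - 20 - 1/3*1)) = 1/(411 + (3 - 20 - 1/3)) = 1/(411 - 52/3) = 1/(1181/3) = 3/1181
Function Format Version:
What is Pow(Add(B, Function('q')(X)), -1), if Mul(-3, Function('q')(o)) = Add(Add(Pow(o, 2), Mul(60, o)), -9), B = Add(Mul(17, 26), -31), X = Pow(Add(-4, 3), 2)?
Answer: Rational(3, 1181) ≈ 0.0025402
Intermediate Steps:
X = 1 (X = Pow(-1, 2) = 1)
B = 411 (B = Add(442, -31) = 411)
Function('q')(o) = Add(3, Mul(-20, o), Mul(Rational(-1, 3), Pow(o, 2))) (Function('q')(o) = Mul(Rational(-1, 3), Add(Add(Pow(o, 2), Mul(60, o)), -9)) = Mul(Rational(-1, 3), Add(-9, Pow(o, 2), Mul(60, o))) = Add(3, Mul(-20, o), Mul(Rational(-1, 3), Pow(o, 2))))
Pow(Add(B, Function('q')(X)), -1) = Pow(Add(411, Add(3, Mul(-20, 1), Mul(Rational(-1, 3), Pow(1, 2)))), -1) = Pow(Add(411, Add(3, -20, Mul(Rational(-1, 3), 1))), -1) = Pow(Add(411, Add(3, -20, Rational(-1, 3))), -1) = Pow(Add(411, Rational(-52, 3)), -1) = Pow(Rational(1181, 3), -1) = Rational(3, 1181)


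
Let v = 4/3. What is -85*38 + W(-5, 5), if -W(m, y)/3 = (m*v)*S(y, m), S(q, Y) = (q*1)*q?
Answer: -2730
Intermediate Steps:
S(q, Y) = q² (S(q, Y) = q*q = q²)
v = 4/3 (v = 4*(⅓) = 4/3 ≈ 1.3333)
W(m, y) = -4*m*y² (W(m, y) = -3*m*(4/3)*y² = -3*4*m/3*y² = -4*m*y²)
-85*38 + W(-5, 5) = -85*38 - 4*(-5)*5² = -3230 - 4*(-5)*25 = -3230 + 500 = -2730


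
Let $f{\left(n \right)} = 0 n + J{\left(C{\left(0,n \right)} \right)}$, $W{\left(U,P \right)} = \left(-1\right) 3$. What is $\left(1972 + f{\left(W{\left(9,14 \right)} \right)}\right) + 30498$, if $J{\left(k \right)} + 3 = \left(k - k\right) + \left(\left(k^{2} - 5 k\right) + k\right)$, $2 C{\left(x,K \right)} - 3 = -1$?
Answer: $32464$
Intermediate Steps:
$C{\left(x,K \right)} = 1$ ($C{\left(x,K \right)} = \frac{3}{2} + \frac{1}{2} \left(-1\right) = \frac{3}{2} - \frac{1}{2} = 1$)
$W{\left(U,P \right)} = -3$
$J{\left(k \right)} = -3 + k^{2} - 4 k$ ($J{\left(k \right)} = -3 + \left(\left(k - k\right) + \left(\left(k^{2} - 5 k\right) + k\right)\right) = -3 + \left(0 + \left(k^{2} - 4 k\right)\right) = -3 + \left(k^{2} - 4 k\right) = -3 + k^{2} - 4 k$)
$f{\left(n \right)} = -6$ ($f{\left(n \right)} = 0 n - \left(7 - 1\right) = 0 - 6 = -6$)
$\left(1972 + f{\left(W{\left(9,14 \right)} \right)}\right) + 30498 = \left(1972 - 6\right) + 30498 = 1966 + 30498 = 32464$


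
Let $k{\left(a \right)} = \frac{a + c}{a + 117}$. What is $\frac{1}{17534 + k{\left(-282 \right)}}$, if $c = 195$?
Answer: $\frac{55}{964399} \approx 5.703 \cdot 10^{-5}$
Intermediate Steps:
$k{\left(a \right)} = \frac{195 + a}{117 + a}$ ($k{\left(a \right)} = \frac{a + 195}{a + 117} = \frac{195 + a}{117 + a}$)
$\frac{1}{17534 + k{\left(-282 \right)}} = \frac{1}{17534 + \frac{195 - 282}{117 - 282}} = \frac{1}{17534 + \frac{1}{-165} \left(-87\right)} = \frac{1}{17534 - - \frac{29}{55}} = \frac{1}{17534 + \frac{29}{55}} = \frac{1}{\frac{964399}{55}} = \frac{55}{964399}$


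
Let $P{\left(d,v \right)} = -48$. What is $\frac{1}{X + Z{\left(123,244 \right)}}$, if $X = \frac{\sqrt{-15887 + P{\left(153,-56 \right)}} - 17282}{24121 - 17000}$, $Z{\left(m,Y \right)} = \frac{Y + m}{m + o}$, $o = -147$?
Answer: $- \frac{103505444040}{1833970601837} - \frac{4101696 i \sqrt{15935}}{9169853009185} \approx -0.056438 - 5.6465 \cdot 10^{-5} i$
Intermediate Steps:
$Z{\left(m,Y \right)} = \frac{Y + m}{-147 + m}$ ($Z{\left(m,Y \right)} = \frac{Y + m}{m - 147} = \frac{Y + m}{-147 + m}$)
$X = - \frac{17282}{7121} + \frac{i \sqrt{15935}}{7121}$ ($X = \frac{\sqrt{-15887 - 48} - 17282}{24121 - 17000} = \frac{\sqrt{-15935} - 17282}{7121} = \left(i \sqrt{15935} - 17282\right) \frac{1}{7121} = \left(-17282 + i \sqrt{15935}\right) \frac{1}{7121} = - \frac{17282}{7121} + \frac{i \sqrt{15935}}{7121} \approx -2.4269 + 0.017727 i$)
$\frac{1}{X + Z{\left(123,244 \right)}} = \frac{1}{\left(- \frac{17282}{7121} + \frac{i \sqrt{15935}}{7121}\right) + \frac{244 + 123}{-147 + 123}} = \frac{1}{\left(- \frac{17282}{7121} + \frac{i \sqrt{15935}}{7121}\right) + \frac{1}{-24} \cdot 367} = \frac{1}{\left(- \frac{17282}{7121} + \frac{i \sqrt{15935}}{7121}\right) - \frac{367}{24}} = \frac{1}{- \frac{3028175}{170904} + \frac{i \sqrt{15935}}{7121}}$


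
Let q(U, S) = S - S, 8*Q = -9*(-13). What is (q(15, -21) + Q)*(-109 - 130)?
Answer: -27963/8 ≈ -3495.4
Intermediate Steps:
Q = 117/8 (Q = (-9*(-13))/8 = (⅛)*117 = 117/8 ≈ 14.625)
q(U, S) = 0
(q(15, -21) + Q)*(-109 - 130) = (0 + 117/8)*(-109 - 130) = (117/8)*(-239) = -27963/8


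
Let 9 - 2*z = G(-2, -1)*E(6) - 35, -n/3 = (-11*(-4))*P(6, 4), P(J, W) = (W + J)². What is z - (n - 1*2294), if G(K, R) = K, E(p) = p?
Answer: 15522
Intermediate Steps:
P(J, W) = (J + W)²
n = -13200 (n = -3*(-11*(-4))*(6 + 4)² = -132*10² = -132*100 = -3*4400 = -13200)
z = 28 (z = 9/2 - (-2*6 - 35)/2 = 9/2 - (-12 - 35)/2 = 9/2 - ½*(-47) = 9/2 + 47/2 = 28)
z - (n - 1*2294) = 28 - (-13200 - 1*2294) = 28 - (-13200 - 2294) = 28 - 1*(-15494) = 28 + 15494 = 15522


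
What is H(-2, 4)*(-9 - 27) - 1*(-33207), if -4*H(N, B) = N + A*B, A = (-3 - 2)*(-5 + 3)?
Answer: 33549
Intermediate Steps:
A = 10 (A = -5*(-2) = 10)
H(N, B) = -5*B/2 - N/4 (H(N, B) = -(N + 10*B)/4 = -5*B/2 - N/4)
H(-2, 4)*(-9 - 27) - 1*(-33207) = (-5/2*4 - 1/4*(-2))*(-9 - 27) - 1*(-33207) = (-10 + 1/2)*(-36) + 33207 = -19/2*(-36) + 33207 = 342 + 33207 = 33549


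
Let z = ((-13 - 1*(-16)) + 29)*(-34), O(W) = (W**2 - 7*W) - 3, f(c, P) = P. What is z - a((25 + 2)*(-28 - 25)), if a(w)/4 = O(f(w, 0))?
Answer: -1076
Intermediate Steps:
O(W) = -3 + W**2 - 7*W
a(w) = -12 (a(w) = 4*(-3 + 0**2 - 7*0) = 4*(-3 + 0 + 0) = 4*(-3) = -12)
z = -1088 (z = ((-13 + 16) + 29)*(-34) = (3 + 29)*(-34) = 32*(-34) = -1088)
z - a((25 + 2)*(-28 - 25)) = -1088 - 1*(-12) = -1088 + 12 = -1076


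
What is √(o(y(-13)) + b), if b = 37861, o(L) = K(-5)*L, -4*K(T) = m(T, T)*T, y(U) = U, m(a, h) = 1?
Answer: √151379/2 ≈ 194.54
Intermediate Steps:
K(T) = -T/4
o(L) = 5*L/4 (o(L) = (-¼*(-5))*L = 5*L/4)
√(o(y(-13)) + b) = √((5/4)*(-13) + 37861) = √(-65/4 + 37861) = √(151379/4) = √151379/2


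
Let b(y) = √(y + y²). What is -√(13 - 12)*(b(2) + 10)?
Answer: -10 - √6 ≈ -12.449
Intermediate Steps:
-√(13 - 12)*(b(2) + 10) = -√(13 - 12)*(√(2*(1 + 2)) + 10) = -√1*(√(2*3) + 10) = -(√6 + 10) = -(10 + √6) = -10 - √6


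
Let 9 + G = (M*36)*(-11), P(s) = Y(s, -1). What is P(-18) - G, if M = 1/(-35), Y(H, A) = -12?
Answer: -501/35 ≈ -14.314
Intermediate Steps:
M = -1/35 ≈ -0.028571
P(s) = -12
G = 81/35 (G = -9 - 1/35*36*(-11) = -9 - 36/35*(-11) = -9 + 396/35 = 81/35 ≈ 2.3143)
P(-18) - G = -12 - 1*81/35 = -12 - 81/35 = -501/35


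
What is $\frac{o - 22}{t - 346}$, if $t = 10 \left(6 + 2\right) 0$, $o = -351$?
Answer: $\frac{373}{346} \approx 1.078$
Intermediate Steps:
$t = 0$ ($t = 10 \cdot 8 \cdot 0 = 10 \cdot 0 = 0$)
$\frac{o - 22}{t - 346} = \frac{-351 - 22}{0 - 346} = - \frac{373}{-346} = \left(-373\right) \left(- \frac{1}{346}\right) = \frac{373}{346}$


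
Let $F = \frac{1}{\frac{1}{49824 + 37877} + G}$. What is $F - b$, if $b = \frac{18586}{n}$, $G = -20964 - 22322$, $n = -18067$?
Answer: $\frac{70555062370243}{68586405837495} \approx 1.0287$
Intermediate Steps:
$G = -43286$ ($G = -20964 - 22322 = -43286$)
$b = - \frac{18586}{18067}$ ($b = \frac{18586}{-18067} = 18586 \left(- \frac{1}{18067}\right) = - \frac{18586}{18067} \approx -1.0287$)
$F = - \frac{87701}{3796225485}$ ($F = \frac{1}{\frac{1}{49824 + 37877} - 43286} = \frac{1}{\frac{1}{87701} - 43286} = \frac{1}{- \frac{3796225485}{87701}} = - \frac{87701}{3796225485} \approx -2.3102 \cdot 10^{-5}$)
$F - b = - \frac{87701}{3796225485} - - \frac{18586}{18067} = - \frac{87701}{3796225485} + \frac{18586}{18067} = \frac{70555062370243}{68586405837495}$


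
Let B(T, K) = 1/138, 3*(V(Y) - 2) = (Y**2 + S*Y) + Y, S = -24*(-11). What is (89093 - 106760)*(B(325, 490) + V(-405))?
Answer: -15361321053/46 ≈ -3.3394e+8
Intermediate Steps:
S = 264
V(Y) = 2 + Y**2/3 + 265*Y/3 (V(Y) = 2 + ((Y**2 + 264*Y) + Y)/3 = 2 + (Y**2 + 265*Y)/3 = 2 + (Y**2/3 + 265*Y/3) = 2 + Y**2/3 + 265*Y/3)
B(T, K) = 1/138
(89093 - 106760)*(B(325, 490) + V(-405)) = (89093 - 106760)*(1/138 + (2 + (1/3)*(-405)**2 + (265/3)*(-405))) = -17667*(1/138 + (2 + (1/3)*164025 - 35775)) = -17667*(1/138 + (2 + 54675 - 35775)) = -17667*(1/138 + 18902) = -17667*2608477/138 = -15361321053/46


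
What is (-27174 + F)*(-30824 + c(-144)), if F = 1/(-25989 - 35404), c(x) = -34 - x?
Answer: 51239962965462/61393 ≈ 8.3462e+8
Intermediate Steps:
F = -1/61393 (F = 1/(-61393) = -1/61393 ≈ -1.6289e-5)
(-27174 + F)*(-30824 + c(-144)) = (-27174 - 1/61393)*(-30824 + (-34 - 1*(-144))) = -1668293383*(-30824 + (-34 + 144))/61393 = -1668293383*(-30824 + 110)/61393 = -1668293383/61393*(-30714) = 51239962965462/61393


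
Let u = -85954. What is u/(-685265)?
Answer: 85954/685265 ≈ 0.12543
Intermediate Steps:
u/(-685265) = -85954/(-685265) = -85954*(-1/685265) = 85954/685265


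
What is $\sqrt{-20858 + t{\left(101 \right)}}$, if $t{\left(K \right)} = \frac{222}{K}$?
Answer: $\frac{2 i \sqrt{53187509}}{101} \approx 144.42 i$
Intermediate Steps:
$\sqrt{-20858 + t{\left(101 \right)}} = \sqrt{-20858 + \frac{222}{101}} = \sqrt{- \frac{2106436}{101}} = \frac{2 i \sqrt{53187509}}{101}$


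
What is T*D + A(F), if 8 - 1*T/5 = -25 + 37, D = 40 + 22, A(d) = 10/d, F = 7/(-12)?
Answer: -8800/7 ≈ -1257.1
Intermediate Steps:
F = -7/12 (F = 7*(-1/12) = -7/12 ≈ -0.58333)
D = 62
T = -20 (T = 40 - 5*(-25 + 37) = 40 - 5*12 = 40 - 60 = -20)
T*D + A(F) = -20*62 + 10/(-7/12) = -1240 + 10*(-12/7) = -1240 - 120/7 = -8800/7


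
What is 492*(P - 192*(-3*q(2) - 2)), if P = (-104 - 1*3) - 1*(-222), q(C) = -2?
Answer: -321276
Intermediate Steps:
P = 115 (P = (-104 - 3) + 222 = -107 + 222 = 115)
492*(P - 192*(-3*q(2) - 2)) = 492*(115 - 192*(-3*(-2) - 2)) = 492*(115 - 192*(6 - 2)) = 492*(115 - 192*4) = 492*(115 - 768) = 492*(-653) = -321276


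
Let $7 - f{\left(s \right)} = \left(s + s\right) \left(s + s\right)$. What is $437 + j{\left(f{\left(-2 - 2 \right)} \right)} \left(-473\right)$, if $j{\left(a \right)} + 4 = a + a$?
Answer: $56251$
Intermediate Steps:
$f{\left(s \right)} = 7 - 4 s^{2}$ ($f{\left(s \right)} = 7 - \left(s + s\right) \left(s + s\right) = 7 - 2 s 2 s = 7 - 4 s^{2}$)
$j{\left(a \right)} = -4 + 2 a$ ($j{\left(a \right)} = -4 + \left(a + a\right) = -4 + 2 a$)
$437 + j{\left(f{\left(-2 - 2 \right)} \right)} \left(-473\right) = 437 + \left(-4 + 2 \left(7 - 4 \left(-2 - 2\right)^{2}\right)\right) \left(-473\right) = 437 + \left(-4 + 2 \left(7 - 4 \left(-4\right)^{2}\right)\right) \left(-473\right) = 437 + \left(-4 + 2 \left(7 - 64\right)\right) \left(-473\right) = 437 + \left(-4 + 2 \left(-57\right)\right) \left(-473\right) = 437 + \left(-4 - 114\right) \left(-473\right) = 437 - -55814 = 437 + 55814 = 56251$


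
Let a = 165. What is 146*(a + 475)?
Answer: 93440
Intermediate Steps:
146*(a + 475) = 146*(165 + 475) = 146*640 = 93440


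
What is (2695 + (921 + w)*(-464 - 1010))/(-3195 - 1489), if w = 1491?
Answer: 3552593/4684 ≈ 758.45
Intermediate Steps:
(2695 + (921 + w)*(-464 - 1010))/(-3195 - 1489) = (2695 + (921 + 1491)*(-464 - 1010))/(-3195 - 1489) = (2695 + 2412*(-1474))/(-4684) = (2695 - 3555288)*(-1/4684) = -3552593*(-1/4684) = 3552593/4684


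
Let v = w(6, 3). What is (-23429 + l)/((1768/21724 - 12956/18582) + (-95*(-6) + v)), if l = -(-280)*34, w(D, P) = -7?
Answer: -701840086689/28377578627 ≈ -24.732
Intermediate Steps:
v = -7
l = 9520 (l = -35*(-8)*34 = 280*34 = 9520)
(-23429 + l)/((1768/21724 - 12956/18582) + (-95*(-6) + v)) = (-23429 + 9520)/((1768/21724 - 12956/18582) + (-95*(-6) - 7)) = -13909/((1768*(1/21724) - 12956*1/18582) + (570 - 7)) = -13909/((442/5431 - 6478/9291) + 563) = -13909/(-31075396/50459421 + 563) = -13909/28377578627/50459421 = -13909*50459421/28377578627 = -701840086689/28377578627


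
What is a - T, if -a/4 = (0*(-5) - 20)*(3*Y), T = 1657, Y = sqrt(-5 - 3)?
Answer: -1657 + 480*I*sqrt(2) ≈ -1657.0 + 678.82*I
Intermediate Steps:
Y = 2*I*sqrt(2) (Y = sqrt(-8) = 2*I*sqrt(2) ≈ 2.8284*I)
a = 480*I*sqrt(2) (a = -4*(0*(-5) - 20)*3*(2*I*sqrt(2)) = -4*(0 - 20)*6*I*sqrt(2) = -(-80)*6*I*sqrt(2) = -(-480)*I*sqrt(2) = 480*I*sqrt(2) ≈ 678.82*I)
a - T = 480*I*sqrt(2) - 1*1657 = 480*I*sqrt(2) - 1657 = -1657 + 480*I*sqrt(2)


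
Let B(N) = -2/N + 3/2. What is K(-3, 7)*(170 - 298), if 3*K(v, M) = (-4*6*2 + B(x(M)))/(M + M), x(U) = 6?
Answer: 8992/63 ≈ 142.73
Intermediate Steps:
B(N) = 3/2 - 2/N (B(N) = -2/N + 3*(½) = -2/N + 3/2 = 3/2 - 2/N)
K(v, M) = -281/(36*M) (K(v, M) = ((-4*6*2 + (3/2 - 2/6))/(M + M))/3 = ((-24*2 + (3/2 - 2*⅙))/((2*M)))/3 = ((-48 + (3/2 - ⅓))*(1/(2*M)))/3 = ((-48 + 7/6)*(1/(2*M)))/3 = (-281/(12*M))/3 = -281/(36*M))
K(-3, 7)*(170 - 298) = (-281/36/7)*(170 - 298) = -281/36*⅐*(-128) = -281/252*(-128) = 8992/63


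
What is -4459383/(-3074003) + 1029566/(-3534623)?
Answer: 12597348744911/10865441705869 ≈ 1.1594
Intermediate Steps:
-4459383/(-3074003) + 1029566/(-3534623) = -4459383*(-1/3074003) + 1029566*(-1/3534623) = 4459383/3074003 - 1029566/3534623 = 12597348744911/10865441705869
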